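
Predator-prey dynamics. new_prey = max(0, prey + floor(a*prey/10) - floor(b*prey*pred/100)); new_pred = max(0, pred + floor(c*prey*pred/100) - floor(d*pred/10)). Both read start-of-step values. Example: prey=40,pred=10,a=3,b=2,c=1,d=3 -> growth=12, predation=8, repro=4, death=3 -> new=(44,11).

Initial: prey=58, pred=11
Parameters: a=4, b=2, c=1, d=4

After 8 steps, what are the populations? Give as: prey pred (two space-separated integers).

Step 1: prey: 58+23-12=69; pred: 11+6-4=13
Step 2: prey: 69+27-17=79; pred: 13+8-5=16
Step 3: prey: 79+31-25=85; pred: 16+12-6=22
Step 4: prey: 85+34-37=82; pred: 22+18-8=32
Step 5: prey: 82+32-52=62; pred: 32+26-12=46
Step 6: prey: 62+24-57=29; pred: 46+28-18=56
Step 7: prey: 29+11-32=8; pred: 56+16-22=50
Step 8: prey: 8+3-8=3; pred: 50+4-20=34

Answer: 3 34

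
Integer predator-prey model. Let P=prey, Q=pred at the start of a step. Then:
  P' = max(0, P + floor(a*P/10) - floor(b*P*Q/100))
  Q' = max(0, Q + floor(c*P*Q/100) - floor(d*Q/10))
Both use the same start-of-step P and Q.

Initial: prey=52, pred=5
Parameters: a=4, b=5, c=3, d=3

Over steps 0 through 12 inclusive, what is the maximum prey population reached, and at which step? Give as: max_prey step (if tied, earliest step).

Answer: 59 1

Derivation:
Step 1: prey: 52+20-13=59; pred: 5+7-1=11
Step 2: prey: 59+23-32=50; pred: 11+19-3=27
Step 3: prey: 50+20-67=3; pred: 27+40-8=59
Step 4: prey: 3+1-8=0; pred: 59+5-17=47
Step 5: prey: 0+0-0=0; pred: 47+0-14=33
Step 6: prey: 0+0-0=0; pred: 33+0-9=24
Step 7: prey: 0+0-0=0; pred: 24+0-7=17
Step 8: prey: 0+0-0=0; pred: 17+0-5=12
Step 9: prey: 0+0-0=0; pred: 12+0-3=9
Step 10: prey: 0+0-0=0; pred: 9+0-2=7
Step 11: prey: 0+0-0=0; pred: 7+0-2=5
Step 12: prey: 0+0-0=0; pred: 5+0-1=4
Max prey = 59 at step 1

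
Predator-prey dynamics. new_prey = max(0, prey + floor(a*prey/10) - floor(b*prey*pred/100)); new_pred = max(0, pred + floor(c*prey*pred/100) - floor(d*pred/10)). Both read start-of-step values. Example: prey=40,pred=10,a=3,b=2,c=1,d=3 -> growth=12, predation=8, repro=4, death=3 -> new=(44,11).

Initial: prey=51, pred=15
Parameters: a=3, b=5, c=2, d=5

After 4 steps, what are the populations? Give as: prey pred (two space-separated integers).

Answer: 1 7

Derivation:
Step 1: prey: 51+15-38=28; pred: 15+15-7=23
Step 2: prey: 28+8-32=4; pred: 23+12-11=24
Step 3: prey: 4+1-4=1; pred: 24+1-12=13
Step 4: prey: 1+0-0=1; pred: 13+0-6=7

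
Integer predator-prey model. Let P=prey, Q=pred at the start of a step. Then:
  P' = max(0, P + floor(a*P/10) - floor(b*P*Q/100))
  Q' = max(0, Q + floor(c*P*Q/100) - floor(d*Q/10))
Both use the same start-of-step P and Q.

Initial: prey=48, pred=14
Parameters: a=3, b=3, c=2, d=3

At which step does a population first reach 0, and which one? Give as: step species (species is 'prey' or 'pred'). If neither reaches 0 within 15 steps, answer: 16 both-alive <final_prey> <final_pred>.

Step 1: prey: 48+14-20=42; pred: 14+13-4=23
Step 2: prey: 42+12-28=26; pred: 23+19-6=36
Step 3: prey: 26+7-28=5; pred: 36+18-10=44
Step 4: prey: 5+1-6=0; pred: 44+4-13=35
First extinction: prey at step 4

Answer: 4 prey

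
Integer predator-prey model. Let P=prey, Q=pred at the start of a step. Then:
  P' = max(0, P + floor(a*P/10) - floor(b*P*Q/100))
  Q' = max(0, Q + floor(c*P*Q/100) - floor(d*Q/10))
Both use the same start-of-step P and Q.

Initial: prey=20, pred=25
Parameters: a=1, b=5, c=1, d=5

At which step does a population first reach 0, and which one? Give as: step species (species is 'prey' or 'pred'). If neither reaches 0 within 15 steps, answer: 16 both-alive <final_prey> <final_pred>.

Answer: 1 prey

Derivation:
Step 1: prey: 20+2-25=0; pred: 25+5-12=18
First extinction: prey at step 1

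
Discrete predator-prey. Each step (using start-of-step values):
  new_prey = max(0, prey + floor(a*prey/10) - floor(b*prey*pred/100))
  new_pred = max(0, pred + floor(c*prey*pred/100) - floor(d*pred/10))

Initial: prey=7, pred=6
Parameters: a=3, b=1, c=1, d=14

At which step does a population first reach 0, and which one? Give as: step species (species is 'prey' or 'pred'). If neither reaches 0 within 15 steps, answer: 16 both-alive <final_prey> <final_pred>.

Answer: 1 pred

Derivation:
Step 1: prey: 7+2-0=9; pred: 6+0-8=0
First extinction: pred at step 1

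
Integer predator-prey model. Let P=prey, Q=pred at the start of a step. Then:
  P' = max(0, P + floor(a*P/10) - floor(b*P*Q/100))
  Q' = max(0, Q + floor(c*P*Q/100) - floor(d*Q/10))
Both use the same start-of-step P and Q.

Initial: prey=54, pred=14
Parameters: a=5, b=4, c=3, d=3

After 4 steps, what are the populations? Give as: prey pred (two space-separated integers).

Answer: 0 52

Derivation:
Step 1: prey: 54+27-30=51; pred: 14+22-4=32
Step 2: prey: 51+25-65=11; pred: 32+48-9=71
Step 3: prey: 11+5-31=0; pred: 71+23-21=73
Step 4: prey: 0+0-0=0; pred: 73+0-21=52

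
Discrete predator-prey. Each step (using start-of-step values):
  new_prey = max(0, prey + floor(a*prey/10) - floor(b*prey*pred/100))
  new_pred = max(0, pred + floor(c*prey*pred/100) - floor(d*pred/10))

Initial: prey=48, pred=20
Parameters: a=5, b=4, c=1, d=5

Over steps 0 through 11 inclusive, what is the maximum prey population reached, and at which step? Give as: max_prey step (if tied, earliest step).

Step 1: prey: 48+24-38=34; pred: 20+9-10=19
Step 2: prey: 34+17-25=26; pred: 19+6-9=16
Step 3: prey: 26+13-16=23; pred: 16+4-8=12
Step 4: prey: 23+11-11=23; pred: 12+2-6=8
Step 5: prey: 23+11-7=27; pred: 8+1-4=5
Step 6: prey: 27+13-5=35; pred: 5+1-2=4
Step 7: prey: 35+17-5=47; pred: 4+1-2=3
Step 8: prey: 47+23-5=65; pred: 3+1-1=3
Step 9: prey: 65+32-7=90; pred: 3+1-1=3
Step 10: prey: 90+45-10=125; pred: 3+2-1=4
Step 11: prey: 125+62-20=167; pred: 4+5-2=7
Max prey = 167 at step 11

Answer: 167 11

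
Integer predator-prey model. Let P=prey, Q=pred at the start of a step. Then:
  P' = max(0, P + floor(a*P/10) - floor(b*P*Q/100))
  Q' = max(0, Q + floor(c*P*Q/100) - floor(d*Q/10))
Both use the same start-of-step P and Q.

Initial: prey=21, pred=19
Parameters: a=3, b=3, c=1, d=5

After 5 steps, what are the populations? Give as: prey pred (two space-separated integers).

Step 1: prey: 21+6-11=16; pred: 19+3-9=13
Step 2: prey: 16+4-6=14; pred: 13+2-6=9
Step 3: prey: 14+4-3=15; pred: 9+1-4=6
Step 4: prey: 15+4-2=17; pred: 6+0-3=3
Step 5: prey: 17+5-1=21; pred: 3+0-1=2

Answer: 21 2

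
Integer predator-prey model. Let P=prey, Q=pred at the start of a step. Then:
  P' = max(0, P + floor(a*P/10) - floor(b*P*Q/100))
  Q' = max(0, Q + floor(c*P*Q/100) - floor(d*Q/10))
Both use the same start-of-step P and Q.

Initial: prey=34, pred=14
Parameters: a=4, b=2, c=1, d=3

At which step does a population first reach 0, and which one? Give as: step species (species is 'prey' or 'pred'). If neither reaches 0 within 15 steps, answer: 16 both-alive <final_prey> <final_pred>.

Step 1: prey: 34+13-9=38; pred: 14+4-4=14
Step 2: prey: 38+15-10=43; pred: 14+5-4=15
Step 3: prey: 43+17-12=48; pred: 15+6-4=17
Step 4: prey: 48+19-16=51; pred: 17+8-5=20
Step 5: prey: 51+20-20=51; pred: 20+10-6=24
Step 6: prey: 51+20-24=47; pred: 24+12-7=29
Step 7: prey: 47+18-27=38; pred: 29+13-8=34
Step 8: prey: 38+15-25=28; pred: 34+12-10=36
Step 9: prey: 28+11-20=19; pred: 36+10-10=36
Step 10: prey: 19+7-13=13; pred: 36+6-10=32
Step 11: prey: 13+5-8=10; pred: 32+4-9=27
Step 12: prey: 10+4-5=9; pred: 27+2-8=21
Step 13: prey: 9+3-3=9; pred: 21+1-6=16
Step 14: prey: 9+3-2=10; pred: 16+1-4=13
Step 15: prey: 10+4-2=12; pred: 13+1-3=11
No extinction within 15 steps

Answer: 16 both-alive 12 11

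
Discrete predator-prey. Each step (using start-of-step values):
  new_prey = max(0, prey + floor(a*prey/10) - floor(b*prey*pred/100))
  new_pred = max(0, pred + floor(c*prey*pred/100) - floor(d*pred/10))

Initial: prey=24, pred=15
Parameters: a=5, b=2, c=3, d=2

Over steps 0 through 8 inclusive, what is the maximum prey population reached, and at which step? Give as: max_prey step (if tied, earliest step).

Step 1: prey: 24+12-7=29; pred: 15+10-3=22
Step 2: prey: 29+14-12=31; pred: 22+19-4=37
Step 3: prey: 31+15-22=24; pred: 37+34-7=64
Step 4: prey: 24+12-30=6; pred: 64+46-12=98
Step 5: prey: 6+3-11=0; pred: 98+17-19=96
Step 6: prey: 0+0-0=0; pred: 96+0-19=77
Step 7: prey: 0+0-0=0; pred: 77+0-15=62
Step 8: prey: 0+0-0=0; pred: 62+0-12=50
Max prey = 31 at step 2

Answer: 31 2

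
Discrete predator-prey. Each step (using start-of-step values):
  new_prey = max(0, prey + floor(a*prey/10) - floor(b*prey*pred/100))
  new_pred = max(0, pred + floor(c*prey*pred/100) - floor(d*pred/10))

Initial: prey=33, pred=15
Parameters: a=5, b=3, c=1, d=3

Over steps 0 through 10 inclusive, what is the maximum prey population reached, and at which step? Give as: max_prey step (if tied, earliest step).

Step 1: prey: 33+16-14=35; pred: 15+4-4=15
Step 2: prey: 35+17-15=37; pred: 15+5-4=16
Step 3: prey: 37+18-17=38; pred: 16+5-4=17
Step 4: prey: 38+19-19=38; pred: 17+6-5=18
Step 5: prey: 38+19-20=37; pred: 18+6-5=19
Step 6: prey: 37+18-21=34; pred: 19+7-5=21
Step 7: prey: 34+17-21=30; pred: 21+7-6=22
Step 8: prey: 30+15-19=26; pred: 22+6-6=22
Step 9: prey: 26+13-17=22; pred: 22+5-6=21
Step 10: prey: 22+11-13=20; pred: 21+4-6=19
Max prey = 38 at step 3

Answer: 38 3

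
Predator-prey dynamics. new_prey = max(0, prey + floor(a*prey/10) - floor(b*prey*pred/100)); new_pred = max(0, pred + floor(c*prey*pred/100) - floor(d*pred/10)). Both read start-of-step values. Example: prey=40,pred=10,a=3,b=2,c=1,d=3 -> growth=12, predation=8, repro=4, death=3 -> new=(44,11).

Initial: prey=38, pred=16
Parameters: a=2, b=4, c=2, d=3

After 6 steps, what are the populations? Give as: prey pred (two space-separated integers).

Answer: 1 8

Derivation:
Step 1: prey: 38+7-24=21; pred: 16+12-4=24
Step 2: prey: 21+4-20=5; pred: 24+10-7=27
Step 3: prey: 5+1-5=1; pred: 27+2-8=21
Step 4: prey: 1+0-0=1; pred: 21+0-6=15
Step 5: prey: 1+0-0=1; pred: 15+0-4=11
Step 6: prey: 1+0-0=1; pred: 11+0-3=8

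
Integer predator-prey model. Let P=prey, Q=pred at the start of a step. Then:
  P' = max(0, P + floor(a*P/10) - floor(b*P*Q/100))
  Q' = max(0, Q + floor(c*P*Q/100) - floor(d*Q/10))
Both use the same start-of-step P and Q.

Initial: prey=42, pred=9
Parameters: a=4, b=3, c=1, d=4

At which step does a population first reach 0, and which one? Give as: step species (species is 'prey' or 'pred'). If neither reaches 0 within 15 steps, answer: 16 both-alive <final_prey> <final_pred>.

Step 1: prey: 42+16-11=47; pred: 9+3-3=9
Step 2: prey: 47+18-12=53; pred: 9+4-3=10
Step 3: prey: 53+21-15=59; pred: 10+5-4=11
Step 4: prey: 59+23-19=63; pred: 11+6-4=13
Step 5: prey: 63+25-24=64; pred: 13+8-5=16
Step 6: prey: 64+25-30=59; pred: 16+10-6=20
Step 7: prey: 59+23-35=47; pred: 20+11-8=23
Step 8: prey: 47+18-32=33; pred: 23+10-9=24
Step 9: prey: 33+13-23=23; pred: 24+7-9=22
Step 10: prey: 23+9-15=17; pred: 22+5-8=19
Step 11: prey: 17+6-9=14; pred: 19+3-7=15
Step 12: prey: 14+5-6=13; pred: 15+2-6=11
Step 13: prey: 13+5-4=14; pred: 11+1-4=8
Step 14: prey: 14+5-3=16; pred: 8+1-3=6
Step 15: prey: 16+6-2=20; pred: 6+0-2=4
No extinction within 15 steps

Answer: 16 both-alive 20 4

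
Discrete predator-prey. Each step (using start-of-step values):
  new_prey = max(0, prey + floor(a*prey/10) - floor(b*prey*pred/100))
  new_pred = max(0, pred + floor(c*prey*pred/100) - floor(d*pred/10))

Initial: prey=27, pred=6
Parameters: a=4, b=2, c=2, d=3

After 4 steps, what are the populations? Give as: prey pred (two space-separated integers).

Answer: 52 28

Derivation:
Step 1: prey: 27+10-3=34; pred: 6+3-1=8
Step 2: prey: 34+13-5=42; pred: 8+5-2=11
Step 3: prey: 42+16-9=49; pred: 11+9-3=17
Step 4: prey: 49+19-16=52; pred: 17+16-5=28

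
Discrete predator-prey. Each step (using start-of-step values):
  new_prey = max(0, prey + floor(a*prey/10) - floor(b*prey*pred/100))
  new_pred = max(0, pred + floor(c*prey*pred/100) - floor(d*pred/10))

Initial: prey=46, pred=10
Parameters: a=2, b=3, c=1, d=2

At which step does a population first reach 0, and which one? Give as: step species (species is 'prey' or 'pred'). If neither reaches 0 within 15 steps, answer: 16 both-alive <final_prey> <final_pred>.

Answer: 16 both-alive 3 4

Derivation:
Step 1: prey: 46+9-13=42; pred: 10+4-2=12
Step 2: prey: 42+8-15=35; pred: 12+5-2=15
Step 3: prey: 35+7-15=27; pred: 15+5-3=17
Step 4: prey: 27+5-13=19; pred: 17+4-3=18
Step 5: prey: 19+3-10=12; pred: 18+3-3=18
Step 6: prey: 12+2-6=8; pred: 18+2-3=17
Step 7: prey: 8+1-4=5; pred: 17+1-3=15
Step 8: prey: 5+1-2=4; pred: 15+0-3=12
Step 9: prey: 4+0-1=3; pred: 12+0-2=10
Step 10: prey: 3+0-0=3; pred: 10+0-2=8
Step 11: prey: 3+0-0=3; pred: 8+0-1=7
Step 12: prey: 3+0-0=3; pred: 7+0-1=6
Step 13: prey: 3+0-0=3; pred: 6+0-1=5
Step 14: prey: 3+0-0=3; pred: 5+0-1=4
Step 15: prey: 3+0-0=3; pred: 4+0-0=4
No extinction within 15 steps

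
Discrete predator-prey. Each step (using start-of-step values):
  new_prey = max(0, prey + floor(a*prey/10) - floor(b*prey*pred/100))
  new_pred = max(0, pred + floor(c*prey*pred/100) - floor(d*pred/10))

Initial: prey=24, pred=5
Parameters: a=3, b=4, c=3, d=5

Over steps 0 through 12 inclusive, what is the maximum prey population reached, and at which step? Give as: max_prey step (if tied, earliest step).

Step 1: prey: 24+7-4=27; pred: 5+3-2=6
Step 2: prey: 27+8-6=29; pred: 6+4-3=7
Step 3: prey: 29+8-8=29; pred: 7+6-3=10
Step 4: prey: 29+8-11=26; pred: 10+8-5=13
Step 5: prey: 26+7-13=20; pred: 13+10-6=17
Step 6: prey: 20+6-13=13; pred: 17+10-8=19
Step 7: prey: 13+3-9=7; pred: 19+7-9=17
Step 8: prey: 7+2-4=5; pred: 17+3-8=12
Step 9: prey: 5+1-2=4; pred: 12+1-6=7
Step 10: prey: 4+1-1=4; pred: 7+0-3=4
Step 11: prey: 4+1-0=5; pred: 4+0-2=2
Step 12: prey: 5+1-0=6; pred: 2+0-1=1
Max prey = 29 at step 2

Answer: 29 2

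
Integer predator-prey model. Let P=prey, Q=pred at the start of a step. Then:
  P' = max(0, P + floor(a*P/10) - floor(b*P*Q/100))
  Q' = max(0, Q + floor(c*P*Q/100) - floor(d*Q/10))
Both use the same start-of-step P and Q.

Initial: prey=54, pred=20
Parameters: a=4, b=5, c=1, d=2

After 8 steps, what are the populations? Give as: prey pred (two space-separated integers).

Answer: 0 8

Derivation:
Step 1: prey: 54+21-54=21; pred: 20+10-4=26
Step 2: prey: 21+8-27=2; pred: 26+5-5=26
Step 3: prey: 2+0-2=0; pred: 26+0-5=21
Step 4: prey: 0+0-0=0; pred: 21+0-4=17
Step 5: prey: 0+0-0=0; pred: 17+0-3=14
Step 6: prey: 0+0-0=0; pred: 14+0-2=12
Step 7: prey: 0+0-0=0; pred: 12+0-2=10
Step 8: prey: 0+0-0=0; pred: 10+0-2=8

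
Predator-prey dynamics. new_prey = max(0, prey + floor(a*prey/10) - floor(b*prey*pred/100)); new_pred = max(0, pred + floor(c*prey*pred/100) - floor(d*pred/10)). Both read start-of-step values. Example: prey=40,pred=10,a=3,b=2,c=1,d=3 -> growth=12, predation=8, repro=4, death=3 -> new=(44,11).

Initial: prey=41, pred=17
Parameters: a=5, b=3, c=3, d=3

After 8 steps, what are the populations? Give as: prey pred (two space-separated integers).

Answer: 0 15

Derivation:
Step 1: prey: 41+20-20=41; pred: 17+20-5=32
Step 2: prey: 41+20-39=22; pred: 32+39-9=62
Step 3: prey: 22+11-40=0; pred: 62+40-18=84
Step 4: prey: 0+0-0=0; pred: 84+0-25=59
Step 5: prey: 0+0-0=0; pred: 59+0-17=42
Step 6: prey: 0+0-0=0; pred: 42+0-12=30
Step 7: prey: 0+0-0=0; pred: 30+0-9=21
Step 8: prey: 0+0-0=0; pred: 21+0-6=15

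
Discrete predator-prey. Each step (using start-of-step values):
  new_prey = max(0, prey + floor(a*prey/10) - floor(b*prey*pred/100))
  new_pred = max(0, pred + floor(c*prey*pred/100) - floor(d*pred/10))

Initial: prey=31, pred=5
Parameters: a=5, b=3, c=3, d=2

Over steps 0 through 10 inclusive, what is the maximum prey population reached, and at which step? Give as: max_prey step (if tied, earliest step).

Answer: 53 2

Derivation:
Step 1: prey: 31+15-4=42; pred: 5+4-1=8
Step 2: prey: 42+21-10=53; pred: 8+10-1=17
Step 3: prey: 53+26-27=52; pred: 17+27-3=41
Step 4: prey: 52+26-63=15; pred: 41+63-8=96
Step 5: prey: 15+7-43=0; pred: 96+43-19=120
Step 6: prey: 0+0-0=0; pred: 120+0-24=96
Step 7: prey: 0+0-0=0; pred: 96+0-19=77
Step 8: prey: 0+0-0=0; pred: 77+0-15=62
Step 9: prey: 0+0-0=0; pred: 62+0-12=50
Step 10: prey: 0+0-0=0; pred: 50+0-10=40
Max prey = 53 at step 2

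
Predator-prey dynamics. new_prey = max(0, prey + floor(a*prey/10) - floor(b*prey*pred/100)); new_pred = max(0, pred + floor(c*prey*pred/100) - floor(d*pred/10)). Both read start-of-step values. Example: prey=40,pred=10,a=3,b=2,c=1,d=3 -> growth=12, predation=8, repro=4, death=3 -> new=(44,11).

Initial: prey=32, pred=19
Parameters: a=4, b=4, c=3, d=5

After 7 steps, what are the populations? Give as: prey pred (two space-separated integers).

Answer: 1 2

Derivation:
Step 1: prey: 32+12-24=20; pred: 19+18-9=28
Step 2: prey: 20+8-22=6; pred: 28+16-14=30
Step 3: prey: 6+2-7=1; pred: 30+5-15=20
Step 4: prey: 1+0-0=1; pred: 20+0-10=10
Step 5: prey: 1+0-0=1; pred: 10+0-5=5
Step 6: prey: 1+0-0=1; pred: 5+0-2=3
Step 7: prey: 1+0-0=1; pred: 3+0-1=2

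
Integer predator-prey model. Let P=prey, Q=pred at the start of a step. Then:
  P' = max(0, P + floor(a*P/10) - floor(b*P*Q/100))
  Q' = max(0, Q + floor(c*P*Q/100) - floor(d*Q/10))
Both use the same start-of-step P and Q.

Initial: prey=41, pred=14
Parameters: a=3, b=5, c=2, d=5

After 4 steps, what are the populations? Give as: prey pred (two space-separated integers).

Step 1: prey: 41+12-28=25; pred: 14+11-7=18
Step 2: prey: 25+7-22=10; pred: 18+9-9=18
Step 3: prey: 10+3-9=4; pred: 18+3-9=12
Step 4: prey: 4+1-2=3; pred: 12+0-6=6

Answer: 3 6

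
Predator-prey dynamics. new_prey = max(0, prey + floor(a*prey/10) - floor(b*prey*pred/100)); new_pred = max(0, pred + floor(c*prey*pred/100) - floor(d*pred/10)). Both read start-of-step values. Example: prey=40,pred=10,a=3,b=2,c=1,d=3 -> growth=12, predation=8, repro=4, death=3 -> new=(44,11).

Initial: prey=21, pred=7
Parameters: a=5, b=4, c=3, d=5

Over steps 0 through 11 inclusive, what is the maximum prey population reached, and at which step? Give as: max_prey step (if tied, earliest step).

Answer: 34 3

Derivation:
Step 1: prey: 21+10-5=26; pred: 7+4-3=8
Step 2: prey: 26+13-8=31; pred: 8+6-4=10
Step 3: prey: 31+15-12=34; pred: 10+9-5=14
Step 4: prey: 34+17-19=32; pred: 14+14-7=21
Step 5: prey: 32+16-26=22; pred: 21+20-10=31
Step 6: prey: 22+11-27=6; pred: 31+20-15=36
Step 7: prey: 6+3-8=1; pred: 36+6-18=24
Step 8: prey: 1+0-0=1; pred: 24+0-12=12
Step 9: prey: 1+0-0=1; pred: 12+0-6=6
Step 10: prey: 1+0-0=1; pred: 6+0-3=3
Step 11: prey: 1+0-0=1; pred: 3+0-1=2
Max prey = 34 at step 3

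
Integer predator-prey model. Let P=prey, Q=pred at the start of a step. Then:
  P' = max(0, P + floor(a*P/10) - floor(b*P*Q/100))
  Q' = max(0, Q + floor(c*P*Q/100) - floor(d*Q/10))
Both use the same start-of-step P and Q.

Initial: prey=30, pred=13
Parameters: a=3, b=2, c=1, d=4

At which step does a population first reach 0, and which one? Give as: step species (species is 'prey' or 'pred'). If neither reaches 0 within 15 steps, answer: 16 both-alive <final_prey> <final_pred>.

Answer: 16 both-alive 16 24

Derivation:
Step 1: prey: 30+9-7=32; pred: 13+3-5=11
Step 2: prey: 32+9-7=34; pred: 11+3-4=10
Step 3: prey: 34+10-6=38; pred: 10+3-4=9
Step 4: prey: 38+11-6=43; pred: 9+3-3=9
Step 5: prey: 43+12-7=48; pred: 9+3-3=9
Step 6: prey: 48+14-8=54; pred: 9+4-3=10
Step 7: prey: 54+16-10=60; pred: 10+5-4=11
Step 8: prey: 60+18-13=65; pred: 11+6-4=13
Step 9: prey: 65+19-16=68; pred: 13+8-5=16
Step 10: prey: 68+20-21=67; pred: 16+10-6=20
Step 11: prey: 67+20-26=61; pred: 20+13-8=25
Step 12: prey: 61+18-30=49; pred: 25+15-10=30
Step 13: prey: 49+14-29=34; pred: 30+14-12=32
Step 14: prey: 34+10-21=23; pred: 32+10-12=30
Step 15: prey: 23+6-13=16; pred: 30+6-12=24
No extinction within 15 steps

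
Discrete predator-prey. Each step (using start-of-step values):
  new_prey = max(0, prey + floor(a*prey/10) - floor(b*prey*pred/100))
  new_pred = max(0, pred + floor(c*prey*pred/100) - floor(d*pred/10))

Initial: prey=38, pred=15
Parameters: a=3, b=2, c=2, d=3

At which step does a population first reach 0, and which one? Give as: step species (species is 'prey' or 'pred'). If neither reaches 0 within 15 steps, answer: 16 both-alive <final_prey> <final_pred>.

Answer: 16 both-alive 1 3

Derivation:
Step 1: prey: 38+11-11=38; pred: 15+11-4=22
Step 2: prey: 38+11-16=33; pred: 22+16-6=32
Step 3: prey: 33+9-21=21; pred: 32+21-9=44
Step 4: prey: 21+6-18=9; pred: 44+18-13=49
Step 5: prey: 9+2-8=3; pred: 49+8-14=43
Step 6: prey: 3+0-2=1; pred: 43+2-12=33
Step 7: prey: 1+0-0=1; pred: 33+0-9=24
Step 8: prey: 1+0-0=1; pred: 24+0-7=17
Step 9: prey: 1+0-0=1; pred: 17+0-5=12
Step 10: prey: 1+0-0=1; pred: 12+0-3=9
Step 11: prey: 1+0-0=1; pred: 9+0-2=7
Step 12: prey: 1+0-0=1; pred: 7+0-2=5
Step 13: prey: 1+0-0=1; pred: 5+0-1=4
Step 14: prey: 1+0-0=1; pred: 4+0-1=3
Step 15: prey: 1+0-0=1; pred: 3+0-0=3
No extinction within 15 steps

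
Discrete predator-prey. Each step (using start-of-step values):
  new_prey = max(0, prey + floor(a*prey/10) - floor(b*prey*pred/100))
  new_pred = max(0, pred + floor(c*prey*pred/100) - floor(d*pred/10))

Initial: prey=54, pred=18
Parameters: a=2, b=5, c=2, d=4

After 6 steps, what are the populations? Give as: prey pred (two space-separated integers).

Answer: 0 5

Derivation:
Step 1: prey: 54+10-48=16; pred: 18+19-7=30
Step 2: prey: 16+3-24=0; pred: 30+9-12=27
Step 3: prey: 0+0-0=0; pred: 27+0-10=17
Step 4: prey: 0+0-0=0; pred: 17+0-6=11
Step 5: prey: 0+0-0=0; pred: 11+0-4=7
Step 6: prey: 0+0-0=0; pred: 7+0-2=5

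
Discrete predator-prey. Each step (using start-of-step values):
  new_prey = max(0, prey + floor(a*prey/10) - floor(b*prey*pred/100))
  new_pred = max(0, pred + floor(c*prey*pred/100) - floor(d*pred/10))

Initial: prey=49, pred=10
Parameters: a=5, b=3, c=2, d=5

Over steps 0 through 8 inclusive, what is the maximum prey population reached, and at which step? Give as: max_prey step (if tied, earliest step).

Step 1: prey: 49+24-14=59; pred: 10+9-5=14
Step 2: prey: 59+29-24=64; pred: 14+16-7=23
Step 3: prey: 64+32-44=52; pred: 23+29-11=41
Step 4: prey: 52+26-63=15; pred: 41+42-20=63
Step 5: prey: 15+7-28=0; pred: 63+18-31=50
Step 6: prey: 0+0-0=0; pred: 50+0-25=25
Step 7: prey: 0+0-0=0; pred: 25+0-12=13
Step 8: prey: 0+0-0=0; pred: 13+0-6=7
Max prey = 64 at step 2

Answer: 64 2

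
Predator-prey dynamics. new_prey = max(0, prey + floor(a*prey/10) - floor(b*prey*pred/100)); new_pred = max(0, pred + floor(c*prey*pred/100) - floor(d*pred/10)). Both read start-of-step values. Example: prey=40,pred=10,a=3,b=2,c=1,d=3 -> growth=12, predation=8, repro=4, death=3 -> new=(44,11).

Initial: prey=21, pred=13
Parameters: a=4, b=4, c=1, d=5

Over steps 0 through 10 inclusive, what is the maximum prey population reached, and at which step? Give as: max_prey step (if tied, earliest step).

Answer: 182 10

Derivation:
Step 1: prey: 21+8-10=19; pred: 13+2-6=9
Step 2: prey: 19+7-6=20; pred: 9+1-4=6
Step 3: prey: 20+8-4=24; pred: 6+1-3=4
Step 4: prey: 24+9-3=30; pred: 4+0-2=2
Step 5: prey: 30+12-2=40; pred: 2+0-1=1
Step 6: prey: 40+16-1=55; pred: 1+0-0=1
Step 7: prey: 55+22-2=75; pred: 1+0-0=1
Step 8: prey: 75+30-3=102; pred: 1+0-0=1
Step 9: prey: 102+40-4=138; pred: 1+1-0=2
Step 10: prey: 138+55-11=182; pred: 2+2-1=3
Max prey = 182 at step 10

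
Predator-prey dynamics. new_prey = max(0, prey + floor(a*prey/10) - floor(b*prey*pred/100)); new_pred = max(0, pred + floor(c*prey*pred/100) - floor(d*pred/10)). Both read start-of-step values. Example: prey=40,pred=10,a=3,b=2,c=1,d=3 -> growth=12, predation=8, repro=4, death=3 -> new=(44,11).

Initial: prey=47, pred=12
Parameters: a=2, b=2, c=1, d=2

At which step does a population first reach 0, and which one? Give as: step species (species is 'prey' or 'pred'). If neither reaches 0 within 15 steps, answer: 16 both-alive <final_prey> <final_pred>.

Step 1: prey: 47+9-11=45; pred: 12+5-2=15
Step 2: prey: 45+9-13=41; pred: 15+6-3=18
Step 3: prey: 41+8-14=35; pred: 18+7-3=22
Step 4: prey: 35+7-15=27; pred: 22+7-4=25
Step 5: prey: 27+5-13=19; pred: 25+6-5=26
Step 6: prey: 19+3-9=13; pred: 26+4-5=25
Step 7: prey: 13+2-6=9; pred: 25+3-5=23
Step 8: prey: 9+1-4=6; pred: 23+2-4=21
Step 9: prey: 6+1-2=5; pred: 21+1-4=18
Step 10: prey: 5+1-1=5; pred: 18+0-3=15
Step 11: prey: 5+1-1=5; pred: 15+0-3=12
Step 12: prey: 5+1-1=5; pred: 12+0-2=10
Step 13: prey: 5+1-1=5; pred: 10+0-2=8
Step 14: prey: 5+1-0=6; pred: 8+0-1=7
Step 15: prey: 6+1-0=7; pred: 7+0-1=6
No extinction within 15 steps

Answer: 16 both-alive 7 6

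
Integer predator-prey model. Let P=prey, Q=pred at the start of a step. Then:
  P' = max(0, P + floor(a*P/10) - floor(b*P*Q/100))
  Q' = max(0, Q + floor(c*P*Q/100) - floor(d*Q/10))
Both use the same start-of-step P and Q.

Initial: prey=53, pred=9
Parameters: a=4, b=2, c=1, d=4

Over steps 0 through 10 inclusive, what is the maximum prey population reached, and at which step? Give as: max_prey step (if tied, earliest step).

Answer: 97 4

Derivation:
Step 1: prey: 53+21-9=65; pred: 9+4-3=10
Step 2: prey: 65+26-13=78; pred: 10+6-4=12
Step 3: prey: 78+31-18=91; pred: 12+9-4=17
Step 4: prey: 91+36-30=97; pred: 17+15-6=26
Step 5: prey: 97+38-50=85; pred: 26+25-10=41
Step 6: prey: 85+34-69=50; pred: 41+34-16=59
Step 7: prey: 50+20-59=11; pred: 59+29-23=65
Step 8: prey: 11+4-14=1; pred: 65+7-26=46
Step 9: prey: 1+0-0=1; pred: 46+0-18=28
Step 10: prey: 1+0-0=1; pred: 28+0-11=17
Max prey = 97 at step 4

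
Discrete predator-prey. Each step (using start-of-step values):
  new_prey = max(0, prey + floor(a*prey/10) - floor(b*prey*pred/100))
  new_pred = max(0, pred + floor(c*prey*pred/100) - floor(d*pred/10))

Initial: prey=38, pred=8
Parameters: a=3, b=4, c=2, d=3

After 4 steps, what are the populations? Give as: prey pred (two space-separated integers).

Answer: 8 24

Derivation:
Step 1: prey: 38+11-12=37; pred: 8+6-2=12
Step 2: prey: 37+11-17=31; pred: 12+8-3=17
Step 3: prey: 31+9-21=19; pred: 17+10-5=22
Step 4: prey: 19+5-16=8; pred: 22+8-6=24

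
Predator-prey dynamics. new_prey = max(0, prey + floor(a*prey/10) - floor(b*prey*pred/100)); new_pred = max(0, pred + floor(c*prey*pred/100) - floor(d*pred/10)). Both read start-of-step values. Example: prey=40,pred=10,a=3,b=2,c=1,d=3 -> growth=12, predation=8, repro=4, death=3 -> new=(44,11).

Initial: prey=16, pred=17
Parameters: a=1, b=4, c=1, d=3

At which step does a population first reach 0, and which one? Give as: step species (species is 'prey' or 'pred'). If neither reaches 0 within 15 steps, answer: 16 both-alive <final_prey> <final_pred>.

Answer: 16 both-alive 3 3

Derivation:
Step 1: prey: 16+1-10=7; pred: 17+2-5=14
Step 2: prey: 7+0-3=4; pred: 14+0-4=10
Step 3: prey: 4+0-1=3; pred: 10+0-3=7
Step 4: prey: 3+0-0=3; pred: 7+0-2=5
Step 5: prey: 3+0-0=3; pred: 5+0-1=4
Step 6: prey: 3+0-0=3; pred: 4+0-1=3
Step 7: prey: 3+0-0=3; pred: 3+0-0=3
Steps 8-15: state stable at prey=3, pred=3 (no change)
No extinction within 15 steps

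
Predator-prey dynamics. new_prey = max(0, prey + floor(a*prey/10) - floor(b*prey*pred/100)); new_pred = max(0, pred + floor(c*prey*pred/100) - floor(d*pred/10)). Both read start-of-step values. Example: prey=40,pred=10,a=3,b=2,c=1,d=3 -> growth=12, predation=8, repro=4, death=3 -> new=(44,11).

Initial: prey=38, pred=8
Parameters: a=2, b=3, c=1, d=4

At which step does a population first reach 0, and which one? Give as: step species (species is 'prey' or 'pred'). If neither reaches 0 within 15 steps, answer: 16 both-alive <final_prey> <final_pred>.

Step 1: prey: 38+7-9=36; pred: 8+3-3=8
Step 2: prey: 36+7-8=35; pred: 8+2-3=7
Step 3: prey: 35+7-7=35; pred: 7+2-2=7
Steps 4-15: state stable at prey=35, pred=7 (no change)
No extinction within 15 steps

Answer: 16 both-alive 35 7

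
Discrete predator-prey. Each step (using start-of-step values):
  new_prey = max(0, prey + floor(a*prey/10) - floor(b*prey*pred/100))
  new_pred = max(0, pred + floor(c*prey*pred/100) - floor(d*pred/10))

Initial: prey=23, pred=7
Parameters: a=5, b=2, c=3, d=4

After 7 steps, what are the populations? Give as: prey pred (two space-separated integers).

Answer: 0 81

Derivation:
Step 1: prey: 23+11-3=31; pred: 7+4-2=9
Step 2: prey: 31+15-5=41; pred: 9+8-3=14
Step 3: prey: 41+20-11=50; pred: 14+17-5=26
Step 4: prey: 50+25-26=49; pred: 26+39-10=55
Step 5: prey: 49+24-53=20; pred: 55+80-22=113
Step 6: prey: 20+10-45=0; pred: 113+67-45=135
Step 7: prey: 0+0-0=0; pred: 135+0-54=81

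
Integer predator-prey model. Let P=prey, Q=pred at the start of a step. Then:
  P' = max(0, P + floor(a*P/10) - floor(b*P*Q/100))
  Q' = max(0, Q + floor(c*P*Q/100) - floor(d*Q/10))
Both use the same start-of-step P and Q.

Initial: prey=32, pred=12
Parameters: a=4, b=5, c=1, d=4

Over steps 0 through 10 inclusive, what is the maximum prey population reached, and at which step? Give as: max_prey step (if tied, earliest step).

Answer: 55 10

Derivation:
Step 1: prey: 32+12-19=25; pred: 12+3-4=11
Step 2: prey: 25+10-13=22; pred: 11+2-4=9
Step 3: prey: 22+8-9=21; pred: 9+1-3=7
Step 4: prey: 21+8-7=22; pred: 7+1-2=6
Step 5: prey: 22+8-6=24; pred: 6+1-2=5
Step 6: prey: 24+9-6=27; pred: 5+1-2=4
Step 7: prey: 27+10-5=32; pred: 4+1-1=4
Step 8: prey: 32+12-6=38; pred: 4+1-1=4
Step 9: prey: 38+15-7=46; pred: 4+1-1=4
Step 10: prey: 46+18-9=55; pred: 4+1-1=4
Max prey = 55 at step 10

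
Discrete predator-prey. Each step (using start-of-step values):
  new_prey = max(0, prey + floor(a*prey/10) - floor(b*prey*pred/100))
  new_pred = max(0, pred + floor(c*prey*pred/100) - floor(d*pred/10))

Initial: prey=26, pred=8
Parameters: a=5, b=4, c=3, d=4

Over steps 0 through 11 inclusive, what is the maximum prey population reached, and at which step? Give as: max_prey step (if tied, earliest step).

Step 1: prey: 26+13-8=31; pred: 8+6-3=11
Step 2: prey: 31+15-13=33; pred: 11+10-4=17
Step 3: prey: 33+16-22=27; pred: 17+16-6=27
Step 4: prey: 27+13-29=11; pred: 27+21-10=38
Step 5: prey: 11+5-16=0; pred: 38+12-15=35
Step 6: prey: 0+0-0=0; pred: 35+0-14=21
Step 7: prey: 0+0-0=0; pred: 21+0-8=13
Step 8: prey: 0+0-0=0; pred: 13+0-5=8
Step 9: prey: 0+0-0=0; pred: 8+0-3=5
Step 10: prey: 0+0-0=0; pred: 5+0-2=3
Step 11: prey: 0+0-0=0; pred: 3+0-1=2
Max prey = 33 at step 2

Answer: 33 2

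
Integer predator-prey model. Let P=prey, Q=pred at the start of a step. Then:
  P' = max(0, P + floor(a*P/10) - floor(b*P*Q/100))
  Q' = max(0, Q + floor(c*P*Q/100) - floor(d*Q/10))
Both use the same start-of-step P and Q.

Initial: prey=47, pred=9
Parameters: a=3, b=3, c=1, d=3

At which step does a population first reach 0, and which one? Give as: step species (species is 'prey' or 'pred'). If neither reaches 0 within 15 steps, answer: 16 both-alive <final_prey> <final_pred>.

Answer: 16 both-alive 21 3

Derivation:
Step 1: prey: 47+14-12=49; pred: 9+4-2=11
Step 2: prey: 49+14-16=47; pred: 11+5-3=13
Step 3: prey: 47+14-18=43; pred: 13+6-3=16
Step 4: prey: 43+12-20=35; pred: 16+6-4=18
Step 5: prey: 35+10-18=27; pred: 18+6-5=19
Step 6: prey: 27+8-15=20; pred: 19+5-5=19
Step 7: prey: 20+6-11=15; pred: 19+3-5=17
Step 8: prey: 15+4-7=12; pred: 17+2-5=14
Step 9: prey: 12+3-5=10; pred: 14+1-4=11
Step 10: prey: 10+3-3=10; pred: 11+1-3=9
Step 11: prey: 10+3-2=11; pred: 9+0-2=7
Step 12: prey: 11+3-2=12; pred: 7+0-2=5
Step 13: prey: 12+3-1=14; pred: 5+0-1=4
Step 14: prey: 14+4-1=17; pred: 4+0-1=3
Step 15: prey: 17+5-1=21; pred: 3+0-0=3
No extinction within 15 steps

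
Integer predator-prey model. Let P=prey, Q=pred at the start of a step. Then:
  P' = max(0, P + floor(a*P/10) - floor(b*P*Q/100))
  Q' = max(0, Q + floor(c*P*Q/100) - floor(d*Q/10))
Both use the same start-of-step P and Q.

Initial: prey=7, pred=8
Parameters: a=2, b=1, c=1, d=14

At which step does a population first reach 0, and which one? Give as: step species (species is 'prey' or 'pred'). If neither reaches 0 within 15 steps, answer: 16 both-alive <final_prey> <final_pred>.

Answer: 1 pred

Derivation:
Step 1: prey: 7+1-0=8; pred: 8+0-11=0
First extinction: pred at step 1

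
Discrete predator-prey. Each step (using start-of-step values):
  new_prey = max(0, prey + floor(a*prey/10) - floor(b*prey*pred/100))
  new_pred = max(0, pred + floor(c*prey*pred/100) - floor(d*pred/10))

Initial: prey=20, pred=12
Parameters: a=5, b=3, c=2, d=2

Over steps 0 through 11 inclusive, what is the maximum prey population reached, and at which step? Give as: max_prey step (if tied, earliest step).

Step 1: prey: 20+10-7=23; pred: 12+4-2=14
Step 2: prey: 23+11-9=25; pred: 14+6-2=18
Step 3: prey: 25+12-13=24; pred: 18+9-3=24
Step 4: prey: 24+12-17=19; pred: 24+11-4=31
Step 5: prey: 19+9-17=11; pred: 31+11-6=36
Step 6: prey: 11+5-11=5; pred: 36+7-7=36
Step 7: prey: 5+2-5=2; pred: 36+3-7=32
Step 8: prey: 2+1-1=2; pred: 32+1-6=27
Step 9: prey: 2+1-1=2; pred: 27+1-5=23
Step 10: prey: 2+1-1=2; pred: 23+0-4=19
Step 11: prey: 2+1-1=2; pred: 19+0-3=16
Max prey = 25 at step 2

Answer: 25 2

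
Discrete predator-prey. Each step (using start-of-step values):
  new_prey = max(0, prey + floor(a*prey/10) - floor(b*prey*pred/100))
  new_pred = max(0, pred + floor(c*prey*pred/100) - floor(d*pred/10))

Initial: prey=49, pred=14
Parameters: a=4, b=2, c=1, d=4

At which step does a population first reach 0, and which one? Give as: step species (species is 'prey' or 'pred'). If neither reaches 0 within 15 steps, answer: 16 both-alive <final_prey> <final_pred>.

Answer: 16 both-alive 24 3

Derivation:
Step 1: prey: 49+19-13=55; pred: 14+6-5=15
Step 2: prey: 55+22-16=61; pred: 15+8-6=17
Step 3: prey: 61+24-20=65; pred: 17+10-6=21
Step 4: prey: 65+26-27=64; pred: 21+13-8=26
Step 5: prey: 64+25-33=56; pred: 26+16-10=32
Step 6: prey: 56+22-35=43; pred: 32+17-12=37
Step 7: prey: 43+17-31=29; pred: 37+15-14=38
Step 8: prey: 29+11-22=18; pred: 38+11-15=34
Step 9: prey: 18+7-12=13; pred: 34+6-13=27
Step 10: prey: 13+5-7=11; pred: 27+3-10=20
Step 11: prey: 11+4-4=11; pred: 20+2-8=14
Step 12: prey: 11+4-3=12; pred: 14+1-5=10
Step 13: prey: 12+4-2=14; pred: 10+1-4=7
Step 14: prey: 14+5-1=18; pred: 7+0-2=5
Step 15: prey: 18+7-1=24; pred: 5+0-2=3
No extinction within 15 steps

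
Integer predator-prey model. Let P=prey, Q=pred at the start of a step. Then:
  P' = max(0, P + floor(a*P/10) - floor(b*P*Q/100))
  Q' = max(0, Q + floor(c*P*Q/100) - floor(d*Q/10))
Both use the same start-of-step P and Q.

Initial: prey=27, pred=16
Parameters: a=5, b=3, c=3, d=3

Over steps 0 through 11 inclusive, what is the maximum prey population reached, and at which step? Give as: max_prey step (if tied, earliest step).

Step 1: prey: 27+13-12=28; pred: 16+12-4=24
Step 2: prey: 28+14-20=22; pred: 24+20-7=37
Step 3: prey: 22+11-24=9; pred: 37+24-11=50
Step 4: prey: 9+4-13=0; pred: 50+13-15=48
Step 5: prey: 0+0-0=0; pred: 48+0-14=34
Step 6: prey: 0+0-0=0; pred: 34+0-10=24
Step 7: prey: 0+0-0=0; pred: 24+0-7=17
Step 8: prey: 0+0-0=0; pred: 17+0-5=12
Step 9: prey: 0+0-0=0; pred: 12+0-3=9
Step 10: prey: 0+0-0=0; pred: 9+0-2=7
Step 11: prey: 0+0-0=0; pred: 7+0-2=5
Max prey = 28 at step 1

Answer: 28 1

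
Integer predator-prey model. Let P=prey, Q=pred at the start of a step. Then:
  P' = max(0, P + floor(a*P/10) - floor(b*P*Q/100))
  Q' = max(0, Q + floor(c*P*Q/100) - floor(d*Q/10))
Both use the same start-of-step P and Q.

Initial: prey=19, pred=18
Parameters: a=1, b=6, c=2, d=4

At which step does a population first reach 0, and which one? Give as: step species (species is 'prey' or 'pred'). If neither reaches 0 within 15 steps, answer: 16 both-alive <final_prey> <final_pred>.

Step 1: prey: 19+1-20=0; pred: 18+6-7=17
First extinction: prey at step 1

Answer: 1 prey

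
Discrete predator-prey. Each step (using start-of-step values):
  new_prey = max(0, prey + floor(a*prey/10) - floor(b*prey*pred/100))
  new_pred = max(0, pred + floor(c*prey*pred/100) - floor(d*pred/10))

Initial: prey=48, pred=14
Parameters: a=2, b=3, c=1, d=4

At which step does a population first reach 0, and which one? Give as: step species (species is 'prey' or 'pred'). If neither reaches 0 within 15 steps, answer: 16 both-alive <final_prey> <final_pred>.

Answer: 16 both-alive 46 2

Derivation:
Step 1: prey: 48+9-20=37; pred: 14+6-5=15
Step 2: prey: 37+7-16=28; pred: 15+5-6=14
Step 3: prey: 28+5-11=22; pred: 14+3-5=12
Step 4: prey: 22+4-7=19; pred: 12+2-4=10
Step 5: prey: 19+3-5=17; pred: 10+1-4=7
Step 6: prey: 17+3-3=17; pred: 7+1-2=6
Step 7: prey: 17+3-3=17; pred: 6+1-2=5
Step 8: prey: 17+3-2=18; pred: 5+0-2=3
Step 9: prey: 18+3-1=20; pred: 3+0-1=2
Step 10: prey: 20+4-1=23; pred: 2+0-0=2
Step 11: prey: 23+4-1=26; pred: 2+0-0=2
Step 12: prey: 26+5-1=30; pred: 2+0-0=2
Step 13: prey: 30+6-1=35; pred: 2+0-0=2
Step 14: prey: 35+7-2=40; pred: 2+0-0=2
Step 15: prey: 40+8-2=46; pred: 2+0-0=2
No extinction within 15 steps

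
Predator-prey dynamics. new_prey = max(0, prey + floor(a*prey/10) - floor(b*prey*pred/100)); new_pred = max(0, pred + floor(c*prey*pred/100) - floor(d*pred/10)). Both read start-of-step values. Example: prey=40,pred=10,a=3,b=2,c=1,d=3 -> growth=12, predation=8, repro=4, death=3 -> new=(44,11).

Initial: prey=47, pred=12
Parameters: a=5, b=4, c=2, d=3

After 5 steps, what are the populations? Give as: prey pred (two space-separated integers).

Answer: 0 28

Derivation:
Step 1: prey: 47+23-22=48; pred: 12+11-3=20
Step 2: prey: 48+24-38=34; pred: 20+19-6=33
Step 3: prey: 34+17-44=7; pred: 33+22-9=46
Step 4: prey: 7+3-12=0; pred: 46+6-13=39
Step 5: prey: 0+0-0=0; pred: 39+0-11=28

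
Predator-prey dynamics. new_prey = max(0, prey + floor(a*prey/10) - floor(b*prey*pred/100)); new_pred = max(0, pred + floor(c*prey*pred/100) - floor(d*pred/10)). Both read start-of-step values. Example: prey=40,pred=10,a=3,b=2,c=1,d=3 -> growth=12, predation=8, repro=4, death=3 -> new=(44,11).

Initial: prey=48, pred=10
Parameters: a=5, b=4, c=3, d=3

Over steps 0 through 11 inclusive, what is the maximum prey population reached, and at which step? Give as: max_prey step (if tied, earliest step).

Answer: 53 1

Derivation:
Step 1: prey: 48+24-19=53; pred: 10+14-3=21
Step 2: prey: 53+26-44=35; pred: 21+33-6=48
Step 3: prey: 35+17-67=0; pred: 48+50-14=84
Step 4: prey: 0+0-0=0; pred: 84+0-25=59
Step 5: prey: 0+0-0=0; pred: 59+0-17=42
Step 6: prey: 0+0-0=0; pred: 42+0-12=30
Step 7: prey: 0+0-0=0; pred: 30+0-9=21
Step 8: prey: 0+0-0=0; pred: 21+0-6=15
Step 9: prey: 0+0-0=0; pred: 15+0-4=11
Step 10: prey: 0+0-0=0; pred: 11+0-3=8
Step 11: prey: 0+0-0=0; pred: 8+0-2=6
Max prey = 53 at step 1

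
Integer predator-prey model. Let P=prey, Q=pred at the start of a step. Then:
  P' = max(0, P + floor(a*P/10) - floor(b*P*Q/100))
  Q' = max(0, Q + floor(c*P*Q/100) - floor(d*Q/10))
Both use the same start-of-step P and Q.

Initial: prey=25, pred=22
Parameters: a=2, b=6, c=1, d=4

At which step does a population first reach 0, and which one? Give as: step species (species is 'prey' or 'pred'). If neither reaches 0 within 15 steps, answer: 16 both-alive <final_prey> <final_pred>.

Answer: 1 prey

Derivation:
Step 1: prey: 25+5-33=0; pred: 22+5-8=19
First extinction: prey at step 1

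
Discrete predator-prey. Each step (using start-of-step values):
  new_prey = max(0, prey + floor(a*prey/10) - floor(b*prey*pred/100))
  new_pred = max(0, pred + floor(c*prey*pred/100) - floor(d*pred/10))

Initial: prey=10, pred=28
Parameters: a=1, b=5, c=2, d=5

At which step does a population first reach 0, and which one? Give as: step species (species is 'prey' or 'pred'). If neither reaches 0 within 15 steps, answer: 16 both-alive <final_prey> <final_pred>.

Answer: 1 prey

Derivation:
Step 1: prey: 10+1-14=0; pred: 28+5-14=19
First extinction: prey at step 1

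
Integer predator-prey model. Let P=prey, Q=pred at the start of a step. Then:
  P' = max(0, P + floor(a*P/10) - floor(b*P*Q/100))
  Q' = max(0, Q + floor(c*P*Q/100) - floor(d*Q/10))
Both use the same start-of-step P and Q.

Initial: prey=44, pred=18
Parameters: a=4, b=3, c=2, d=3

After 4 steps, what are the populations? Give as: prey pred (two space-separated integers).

Step 1: prey: 44+17-23=38; pred: 18+15-5=28
Step 2: prey: 38+15-31=22; pred: 28+21-8=41
Step 3: prey: 22+8-27=3; pred: 41+18-12=47
Step 4: prey: 3+1-4=0; pred: 47+2-14=35

Answer: 0 35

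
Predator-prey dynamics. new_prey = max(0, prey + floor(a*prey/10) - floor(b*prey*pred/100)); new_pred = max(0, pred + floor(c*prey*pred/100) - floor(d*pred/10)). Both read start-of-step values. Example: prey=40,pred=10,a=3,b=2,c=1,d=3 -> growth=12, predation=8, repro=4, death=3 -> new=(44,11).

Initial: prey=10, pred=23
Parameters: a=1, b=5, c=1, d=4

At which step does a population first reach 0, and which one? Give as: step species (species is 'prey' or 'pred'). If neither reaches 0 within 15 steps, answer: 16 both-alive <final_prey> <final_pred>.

Step 1: prey: 10+1-11=0; pred: 23+2-9=16
First extinction: prey at step 1

Answer: 1 prey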